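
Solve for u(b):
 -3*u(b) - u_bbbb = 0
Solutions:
 u(b) = (C1*sin(sqrt(2)*3^(1/4)*b/2) + C2*cos(sqrt(2)*3^(1/4)*b/2))*exp(-sqrt(2)*3^(1/4)*b/2) + (C3*sin(sqrt(2)*3^(1/4)*b/2) + C4*cos(sqrt(2)*3^(1/4)*b/2))*exp(sqrt(2)*3^(1/4)*b/2)


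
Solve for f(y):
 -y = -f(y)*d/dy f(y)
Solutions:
 f(y) = -sqrt(C1 + y^2)
 f(y) = sqrt(C1 + y^2)


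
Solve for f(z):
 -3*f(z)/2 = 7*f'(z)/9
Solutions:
 f(z) = C1*exp(-27*z/14)


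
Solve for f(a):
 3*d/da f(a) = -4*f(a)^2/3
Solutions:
 f(a) = 9/(C1 + 4*a)


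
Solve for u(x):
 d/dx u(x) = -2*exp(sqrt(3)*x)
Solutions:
 u(x) = C1 - 2*sqrt(3)*exp(sqrt(3)*x)/3


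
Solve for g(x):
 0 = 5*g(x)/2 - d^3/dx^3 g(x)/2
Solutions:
 g(x) = C3*exp(5^(1/3)*x) + (C1*sin(sqrt(3)*5^(1/3)*x/2) + C2*cos(sqrt(3)*5^(1/3)*x/2))*exp(-5^(1/3)*x/2)


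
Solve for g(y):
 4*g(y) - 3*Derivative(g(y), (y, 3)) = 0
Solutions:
 g(y) = C3*exp(6^(2/3)*y/3) + (C1*sin(2^(2/3)*3^(1/6)*y/2) + C2*cos(2^(2/3)*3^(1/6)*y/2))*exp(-6^(2/3)*y/6)


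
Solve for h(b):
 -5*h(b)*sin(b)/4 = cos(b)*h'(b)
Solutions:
 h(b) = C1*cos(b)^(5/4)


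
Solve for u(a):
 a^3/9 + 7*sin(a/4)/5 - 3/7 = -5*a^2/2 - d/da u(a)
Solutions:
 u(a) = C1 - a^4/36 - 5*a^3/6 + 3*a/7 + 28*cos(a/4)/5


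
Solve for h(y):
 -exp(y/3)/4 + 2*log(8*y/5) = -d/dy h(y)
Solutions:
 h(y) = C1 - 2*y*log(y) + 2*y*(-3*log(2) + 1 + log(5)) + 3*exp(y/3)/4


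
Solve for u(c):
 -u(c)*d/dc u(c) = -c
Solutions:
 u(c) = -sqrt(C1 + c^2)
 u(c) = sqrt(C1 + c^2)


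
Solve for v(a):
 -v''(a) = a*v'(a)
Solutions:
 v(a) = C1 + C2*erf(sqrt(2)*a/2)


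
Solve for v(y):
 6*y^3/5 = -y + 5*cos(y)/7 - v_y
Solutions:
 v(y) = C1 - 3*y^4/10 - y^2/2 + 5*sin(y)/7


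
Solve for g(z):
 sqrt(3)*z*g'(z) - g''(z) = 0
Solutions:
 g(z) = C1 + C2*erfi(sqrt(2)*3^(1/4)*z/2)


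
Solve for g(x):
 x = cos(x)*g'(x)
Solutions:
 g(x) = C1 + Integral(x/cos(x), x)


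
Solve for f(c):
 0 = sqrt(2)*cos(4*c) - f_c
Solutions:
 f(c) = C1 + sqrt(2)*sin(4*c)/4


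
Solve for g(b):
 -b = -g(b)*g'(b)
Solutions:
 g(b) = -sqrt(C1 + b^2)
 g(b) = sqrt(C1 + b^2)


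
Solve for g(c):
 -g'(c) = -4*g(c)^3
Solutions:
 g(c) = -sqrt(2)*sqrt(-1/(C1 + 4*c))/2
 g(c) = sqrt(2)*sqrt(-1/(C1 + 4*c))/2


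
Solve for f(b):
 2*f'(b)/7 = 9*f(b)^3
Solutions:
 f(b) = -sqrt(-1/(C1 + 63*b))
 f(b) = sqrt(-1/(C1 + 63*b))


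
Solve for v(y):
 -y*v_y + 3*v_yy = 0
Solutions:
 v(y) = C1 + C2*erfi(sqrt(6)*y/6)


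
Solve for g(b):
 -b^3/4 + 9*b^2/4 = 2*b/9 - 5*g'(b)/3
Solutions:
 g(b) = C1 + 3*b^4/80 - 9*b^3/20 + b^2/15


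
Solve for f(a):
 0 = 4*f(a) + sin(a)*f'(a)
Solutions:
 f(a) = C1*(cos(a)^2 + 2*cos(a) + 1)/(cos(a)^2 - 2*cos(a) + 1)


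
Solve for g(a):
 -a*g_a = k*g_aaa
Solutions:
 g(a) = C1 + Integral(C2*airyai(a*(-1/k)^(1/3)) + C3*airybi(a*(-1/k)^(1/3)), a)


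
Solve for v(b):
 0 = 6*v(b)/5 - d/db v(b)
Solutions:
 v(b) = C1*exp(6*b/5)


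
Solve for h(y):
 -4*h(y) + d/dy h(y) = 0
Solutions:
 h(y) = C1*exp(4*y)


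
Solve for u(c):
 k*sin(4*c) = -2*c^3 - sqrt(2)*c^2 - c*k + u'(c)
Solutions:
 u(c) = C1 + c^4/2 + sqrt(2)*c^3/3 + c^2*k/2 - k*cos(4*c)/4


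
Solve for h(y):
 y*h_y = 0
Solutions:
 h(y) = C1


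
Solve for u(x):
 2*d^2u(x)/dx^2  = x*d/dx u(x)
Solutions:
 u(x) = C1 + C2*erfi(x/2)


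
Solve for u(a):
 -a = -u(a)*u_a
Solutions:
 u(a) = -sqrt(C1 + a^2)
 u(a) = sqrt(C1 + a^2)


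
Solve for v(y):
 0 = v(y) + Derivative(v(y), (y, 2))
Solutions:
 v(y) = C1*sin(y) + C2*cos(y)


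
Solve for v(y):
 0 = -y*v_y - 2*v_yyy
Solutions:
 v(y) = C1 + Integral(C2*airyai(-2^(2/3)*y/2) + C3*airybi(-2^(2/3)*y/2), y)


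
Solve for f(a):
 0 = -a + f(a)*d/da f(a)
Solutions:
 f(a) = -sqrt(C1 + a^2)
 f(a) = sqrt(C1 + a^2)


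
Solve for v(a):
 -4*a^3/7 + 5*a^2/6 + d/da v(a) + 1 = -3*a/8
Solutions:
 v(a) = C1 + a^4/7 - 5*a^3/18 - 3*a^2/16 - a


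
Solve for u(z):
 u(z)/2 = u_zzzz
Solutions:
 u(z) = C1*exp(-2^(3/4)*z/2) + C2*exp(2^(3/4)*z/2) + C3*sin(2^(3/4)*z/2) + C4*cos(2^(3/4)*z/2)


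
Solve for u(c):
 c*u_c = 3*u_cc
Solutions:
 u(c) = C1 + C2*erfi(sqrt(6)*c/6)


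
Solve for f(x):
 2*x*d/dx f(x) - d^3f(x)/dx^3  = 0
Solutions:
 f(x) = C1 + Integral(C2*airyai(2^(1/3)*x) + C3*airybi(2^(1/3)*x), x)


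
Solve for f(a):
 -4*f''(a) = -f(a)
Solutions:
 f(a) = C1*exp(-a/2) + C2*exp(a/2)


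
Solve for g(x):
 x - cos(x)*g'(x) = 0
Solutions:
 g(x) = C1 + Integral(x/cos(x), x)


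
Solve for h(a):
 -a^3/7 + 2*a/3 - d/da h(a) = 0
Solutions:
 h(a) = C1 - a^4/28 + a^2/3


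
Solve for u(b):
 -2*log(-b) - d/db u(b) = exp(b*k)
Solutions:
 u(b) = C1 - 2*b*log(-b) + 2*b + Piecewise((-exp(b*k)/k, Ne(k, 0)), (-b, True))


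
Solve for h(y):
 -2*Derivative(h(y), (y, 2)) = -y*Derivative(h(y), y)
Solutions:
 h(y) = C1 + C2*erfi(y/2)


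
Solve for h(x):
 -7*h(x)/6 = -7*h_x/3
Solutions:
 h(x) = C1*exp(x/2)


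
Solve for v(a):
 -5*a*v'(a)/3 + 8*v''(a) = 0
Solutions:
 v(a) = C1 + C2*erfi(sqrt(15)*a/12)


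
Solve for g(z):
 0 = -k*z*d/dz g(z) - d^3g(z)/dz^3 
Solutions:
 g(z) = C1 + Integral(C2*airyai(z*(-k)^(1/3)) + C3*airybi(z*(-k)^(1/3)), z)


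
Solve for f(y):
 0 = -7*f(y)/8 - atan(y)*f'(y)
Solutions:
 f(y) = C1*exp(-7*Integral(1/atan(y), y)/8)


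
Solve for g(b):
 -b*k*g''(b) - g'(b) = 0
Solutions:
 g(b) = C1 + b^(((re(k) - 1)*re(k) + im(k)^2)/(re(k)^2 + im(k)^2))*(C2*sin(log(b)*Abs(im(k))/(re(k)^2 + im(k)^2)) + C3*cos(log(b)*im(k)/(re(k)^2 + im(k)^2)))


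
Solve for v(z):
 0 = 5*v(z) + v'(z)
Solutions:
 v(z) = C1*exp(-5*z)


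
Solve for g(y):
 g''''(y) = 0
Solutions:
 g(y) = C1 + C2*y + C3*y^2 + C4*y^3


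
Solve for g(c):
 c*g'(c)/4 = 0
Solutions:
 g(c) = C1


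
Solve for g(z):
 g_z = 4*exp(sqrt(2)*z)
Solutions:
 g(z) = C1 + 2*sqrt(2)*exp(sqrt(2)*z)


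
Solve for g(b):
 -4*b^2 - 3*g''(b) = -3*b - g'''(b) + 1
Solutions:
 g(b) = C1 + C2*b + C3*exp(3*b) - b^4/9 + b^3/54 - 4*b^2/27


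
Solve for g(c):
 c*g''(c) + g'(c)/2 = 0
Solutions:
 g(c) = C1 + C2*sqrt(c)


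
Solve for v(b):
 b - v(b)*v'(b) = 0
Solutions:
 v(b) = -sqrt(C1 + b^2)
 v(b) = sqrt(C1 + b^2)


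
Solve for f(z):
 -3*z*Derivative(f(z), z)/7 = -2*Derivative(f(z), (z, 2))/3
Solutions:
 f(z) = C1 + C2*erfi(3*sqrt(7)*z/14)


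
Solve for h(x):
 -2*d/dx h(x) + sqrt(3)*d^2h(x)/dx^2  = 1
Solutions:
 h(x) = C1 + C2*exp(2*sqrt(3)*x/3) - x/2


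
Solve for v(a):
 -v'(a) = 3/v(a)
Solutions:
 v(a) = -sqrt(C1 - 6*a)
 v(a) = sqrt(C1 - 6*a)


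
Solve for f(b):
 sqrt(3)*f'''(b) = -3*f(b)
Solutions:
 f(b) = C3*exp(-3^(1/6)*b) + (C1*sin(3^(2/3)*b/2) + C2*cos(3^(2/3)*b/2))*exp(3^(1/6)*b/2)


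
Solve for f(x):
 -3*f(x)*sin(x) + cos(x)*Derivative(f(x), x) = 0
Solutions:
 f(x) = C1/cos(x)^3


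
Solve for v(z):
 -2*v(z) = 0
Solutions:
 v(z) = 0


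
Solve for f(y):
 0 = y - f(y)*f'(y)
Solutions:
 f(y) = -sqrt(C1 + y^2)
 f(y) = sqrt(C1 + y^2)


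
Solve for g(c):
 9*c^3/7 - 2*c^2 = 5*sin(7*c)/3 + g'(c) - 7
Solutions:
 g(c) = C1 + 9*c^4/28 - 2*c^3/3 + 7*c + 5*cos(7*c)/21


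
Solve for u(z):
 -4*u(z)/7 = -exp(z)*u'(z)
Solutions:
 u(z) = C1*exp(-4*exp(-z)/7)


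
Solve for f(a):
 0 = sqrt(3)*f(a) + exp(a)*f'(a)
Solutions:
 f(a) = C1*exp(sqrt(3)*exp(-a))


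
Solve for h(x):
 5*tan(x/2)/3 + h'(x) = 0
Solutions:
 h(x) = C1 + 10*log(cos(x/2))/3


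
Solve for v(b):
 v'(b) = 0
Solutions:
 v(b) = C1


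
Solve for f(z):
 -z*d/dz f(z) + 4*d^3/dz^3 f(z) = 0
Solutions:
 f(z) = C1 + Integral(C2*airyai(2^(1/3)*z/2) + C3*airybi(2^(1/3)*z/2), z)


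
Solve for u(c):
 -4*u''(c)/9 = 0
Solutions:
 u(c) = C1 + C2*c


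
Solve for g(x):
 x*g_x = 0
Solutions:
 g(x) = C1


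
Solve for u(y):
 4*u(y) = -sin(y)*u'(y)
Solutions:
 u(y) = C1*(cos(y)^2 + 2*cos(y) + 1)/(cos(y)^2 - 2*cos(y) + 1)


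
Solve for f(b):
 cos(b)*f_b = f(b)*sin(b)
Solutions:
 f(b) = C1/cos(b)


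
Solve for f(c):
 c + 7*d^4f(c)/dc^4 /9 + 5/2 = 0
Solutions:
 f(c) = C1 + C2*c + C3*c^2 + C4*c^3 - 3*c^5/280 - 15*c^4/112


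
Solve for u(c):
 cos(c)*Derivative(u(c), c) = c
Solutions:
 u(c) = C1 + Integral(c/cos(c), c)


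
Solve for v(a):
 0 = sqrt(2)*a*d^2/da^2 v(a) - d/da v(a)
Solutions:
 v(a) = C1 + C2*a^(sqrt(2)/2 + 1)


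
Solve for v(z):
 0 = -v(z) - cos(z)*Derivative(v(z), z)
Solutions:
 v(z) = C1*sqrt(sin(z) - 1)/sqrt(sin(z) + 1)


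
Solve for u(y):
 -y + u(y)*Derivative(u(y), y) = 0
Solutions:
 u(y) = -sqrt(C1 + y^2)
 u(y) = sqrt(C1 + y^2)


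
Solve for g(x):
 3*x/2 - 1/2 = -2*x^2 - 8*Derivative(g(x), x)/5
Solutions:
 g(x) = C1 - 5*x^3/12 - 15*x^2/32 + 5*x/16


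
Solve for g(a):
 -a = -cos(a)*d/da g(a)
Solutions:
 g(a) = C1 + Integral(a/cos(a), a)


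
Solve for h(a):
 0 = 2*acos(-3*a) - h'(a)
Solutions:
 h(a) = C1 + 2*a*acos(-3*a) + 2*sqrt(1 - 9*a^2)/3


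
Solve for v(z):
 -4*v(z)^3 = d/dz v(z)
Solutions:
 v(z) = -sqrt(2)*sqrt(-1/(C1 - 4*z))/2
 v(z) = sqrt(2)*sqrt(-1/(C1 - 4*z))/2


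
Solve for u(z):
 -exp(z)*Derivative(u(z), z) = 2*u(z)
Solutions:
 u(z) = C1*exp(2*exp(-z))


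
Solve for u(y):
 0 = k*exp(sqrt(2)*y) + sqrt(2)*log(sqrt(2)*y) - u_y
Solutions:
 u(y) = C1 + sqrt(2)*k*exp(sqrt(2)*y)/2 + sqrt(2)*y*log(y) + sqrt(2)*y*(-1 + log(2)/2)


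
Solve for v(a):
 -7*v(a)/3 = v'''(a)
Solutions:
 v(a) = C3*exp(-3^(2/3)*7^(1/3)*a/3) + (C1*sin(3^(1/6)*7^(1/3)*a/2) + C2*cos(3^(1/6)*7^(1/3)*a/2))*exp(3^(2/3)*7^(1/3)*a/6)


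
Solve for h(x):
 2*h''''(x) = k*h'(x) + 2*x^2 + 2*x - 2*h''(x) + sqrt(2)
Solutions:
 h(x) = C1 + C2*exp(x*(6^(1/3)*(-9*k + 2*sqrt(3)*sqrt(27*k^2/4 + 4))^(1/3)/12 - 2^(1/3)*3^(5/6)*I*(-9*k + 2*sqrt(3)*sqrt(27*k^2/4 + 4))^(1/3)/12 + 4/((-6^(1/3) + 2^(1/3)*3^(5/6)*I)*(-9*k + 2*sqrt(3)*sqrt(27*k^2/4 + 4))^(1/3)))) + C3*exp(x*(6^(1/3)*(-9*k + 2*sqrt(3)*sqrt(27*k^2/4 + 4))^(1/3)/12 + 2^(1/3)*3^(5/6)*I*(-9*k + 2*sqrt(3)*sqrt(27*k^2/4 + 4))^(1/3)/12 - 4/((6^(1/3) + 2^(1/3)*3^(5/6)*I)*(-9*k + 2*sqrt(3)*sqrt(27*k^2/4 + 4))^(1/3)))) + C4*exp(6^(1/3)*x*(-(-9*k + 2*sqrt(3)*sqrt(27*k^2/4 + 4))^(1/3) + 2*6^(1/3)/(-9*k + 2*sqrt(3)*sqrt(27*k^2/4 + 4))^(1/3))/6) - 2*x^3/(3*k) - x^2/k - sqrt(2)*x/k - 4*x^2/k^2 - 4*x/k^2 - 16*x/k^3


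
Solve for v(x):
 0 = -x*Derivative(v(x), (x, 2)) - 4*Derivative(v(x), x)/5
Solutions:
 v(x) = C1 + C2*x^(1/5)


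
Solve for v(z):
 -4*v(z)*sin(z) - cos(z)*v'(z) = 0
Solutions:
 v(z) = C1*cos(z)^4


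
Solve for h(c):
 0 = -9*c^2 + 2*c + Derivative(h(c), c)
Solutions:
 h(c) = C1 + 3*c^3 - c^2


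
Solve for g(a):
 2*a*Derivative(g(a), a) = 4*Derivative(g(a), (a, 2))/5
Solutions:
 g(a) = C1 + C2*erfi(sqrt(5)*a/2)


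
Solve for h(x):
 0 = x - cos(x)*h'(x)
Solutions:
 h(x) = C1 + Integral(x/cos(x), x)


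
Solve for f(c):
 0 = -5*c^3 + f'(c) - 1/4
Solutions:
 f(c) = C1 + 5*c^4/4 + c/4


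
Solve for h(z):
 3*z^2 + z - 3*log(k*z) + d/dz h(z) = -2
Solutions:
 h(z) = C1 - z^3 - z^2/2 + 3*z*log(k*z) - 5*z


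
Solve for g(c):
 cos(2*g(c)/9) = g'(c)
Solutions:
 -c - 9*log(sin(2*g(c)/9) - 1)/4 + 9*log(sin(2*g(c)/9) + 1)/4 = C1


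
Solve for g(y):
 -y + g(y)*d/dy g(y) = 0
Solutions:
 g(y) = -sqrt(C1 + y^2)
 g(y) = sqrt(C1 + y^2)


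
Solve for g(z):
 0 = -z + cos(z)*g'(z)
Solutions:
 g(z) = C1 + Integral(z/cos(z), z)


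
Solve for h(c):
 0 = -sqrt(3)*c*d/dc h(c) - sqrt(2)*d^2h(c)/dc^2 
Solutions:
 h(c) = C1 + C2*erf(6^(1/4)*c/2)


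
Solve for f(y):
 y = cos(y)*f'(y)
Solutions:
 f(y) = C1 + Integral(y/cos(y), y)


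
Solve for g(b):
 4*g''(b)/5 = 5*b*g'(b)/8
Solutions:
 g(b) = C1 + C2*erfi(5*b/8)


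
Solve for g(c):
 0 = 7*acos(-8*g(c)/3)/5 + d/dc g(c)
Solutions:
 Integral(1/acos(-8*_y/3), (_y, g(c))) = C1 - 7*c/5


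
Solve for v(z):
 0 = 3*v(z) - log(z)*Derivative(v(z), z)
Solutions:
 v(z) = C1*exp(3*li(z))


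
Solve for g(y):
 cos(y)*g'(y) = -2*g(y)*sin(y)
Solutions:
 g(y) = C1*cos(y)^2


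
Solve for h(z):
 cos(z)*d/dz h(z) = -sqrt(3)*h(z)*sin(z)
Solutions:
 h(z) = C1*cos(z)^(sqrt(3))


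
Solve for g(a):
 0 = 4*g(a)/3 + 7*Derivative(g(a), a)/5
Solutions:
 g(a) = C1*exp(-20*a/21)


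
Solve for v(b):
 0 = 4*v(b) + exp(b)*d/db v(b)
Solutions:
 v(b) = C1*exp(4*exp(-b))


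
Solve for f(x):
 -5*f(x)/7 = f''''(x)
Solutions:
 f(x) = (C1*sin(sqrt(2)*5^(1/4)*7^(3/4)*x/14) + C2*cos(sqrt(2)*5^(1/4)*7^(3/4)*x/14))*exp(-sqrt(2)*5^(1/4)*7^(3/4)*x/14) + (C3*sin(sqrt(2)*5^(1/4)*7^(3/4)*x/14) + C4*cos(sqrt(2)*5^(1/4)*7^(3/4)*x/14))*exp(sqrt(2)*5^(1/4)*7^(3/4)*x/14)


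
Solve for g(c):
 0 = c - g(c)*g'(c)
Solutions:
 g(c) = -sqrt(C1 + c^2)
 g(c) = sqrt(C1 + c^2)


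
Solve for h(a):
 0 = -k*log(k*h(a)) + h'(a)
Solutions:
 li(k*h(a))/k = C1 + a*k


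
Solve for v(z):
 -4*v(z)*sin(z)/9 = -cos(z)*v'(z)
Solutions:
 v(z) = C1/cos(z)^(4/9)


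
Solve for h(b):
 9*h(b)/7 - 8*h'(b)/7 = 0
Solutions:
 h(b) = C1*exp(9*b/8)


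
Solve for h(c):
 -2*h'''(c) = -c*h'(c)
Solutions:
 h(c) = C1 + Integral(C2*airyai(2^(2/3)*c/2) + C3*airybi(2^(2/3)*c/2), c)


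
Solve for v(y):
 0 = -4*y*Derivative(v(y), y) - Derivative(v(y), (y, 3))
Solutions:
 v(y) = C1 + Integral(C2*airyai(-2^(2/3)*y) + C3*airybi(-2^(2/3)*y), y)


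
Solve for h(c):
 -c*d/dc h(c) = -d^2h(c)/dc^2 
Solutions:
 h(c) = C1 + C2*erfi(sqrt(2)*c/2)


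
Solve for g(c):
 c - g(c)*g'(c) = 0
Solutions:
 g(c) = -sqrt(C1 + c^2)
 g(c) = sqrt(C1 + c^2)


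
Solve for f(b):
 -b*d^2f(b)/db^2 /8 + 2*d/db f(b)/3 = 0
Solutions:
 f(b) = C1 + C2*b^(19/3)


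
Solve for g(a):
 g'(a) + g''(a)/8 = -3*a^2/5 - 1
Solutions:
 g(a) = C1 + C2*exp(-8*a) - a^3/5 + 3*a^2/40 - 163*a/160


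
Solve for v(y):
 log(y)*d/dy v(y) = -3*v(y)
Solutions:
 v(y) = C1*exp(-3*li(y))


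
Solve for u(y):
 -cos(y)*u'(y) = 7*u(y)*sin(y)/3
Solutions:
 u(y) = C1*cos(y)^(7/3)


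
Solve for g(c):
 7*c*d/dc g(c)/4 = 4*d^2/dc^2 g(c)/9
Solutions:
 g(c) = C1 + C2*erfi(3*sqrt(14)*c/8)


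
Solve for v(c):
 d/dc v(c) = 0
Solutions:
 v(c) = C1


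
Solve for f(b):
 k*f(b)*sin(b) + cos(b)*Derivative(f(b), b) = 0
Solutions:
 f(b) = C1*exp(k*log(cos(b)))


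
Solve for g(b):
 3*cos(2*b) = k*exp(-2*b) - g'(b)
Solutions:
 g(b) = C1 - k*exp(-2*b)/2 - 3*sin(2*b)/2


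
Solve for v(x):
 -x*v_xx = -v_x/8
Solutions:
 v(x) = C1 + C2*x^(9/8)


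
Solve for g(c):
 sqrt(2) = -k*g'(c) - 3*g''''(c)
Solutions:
 g(c) = C1 + C2*exp(3^(2/3)*c*(-k)^(1/3)/3) + C3*exp(c*(-k)^(1/3)*(-3^(2/3) + 3*3^(1/6)*I)/6) + C4*exp(-c*(-k)^(1/3)*(3^(2/3) + 3*3^(1/6)*I)/6) - sqrt(2)*c/k


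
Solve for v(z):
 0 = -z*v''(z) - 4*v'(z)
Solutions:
 v(z) = C1 + C2/z^3


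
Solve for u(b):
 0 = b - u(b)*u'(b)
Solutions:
 u(b) = -sqrt(C1 + b^2)
 u(b) = sqrt(C1 + b^2)


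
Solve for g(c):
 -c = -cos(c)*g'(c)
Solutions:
 g(c) = C1 + Integral(c/cos(c), c)


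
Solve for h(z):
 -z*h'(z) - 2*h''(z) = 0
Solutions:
 h(z) = C1 + C2*erf(z/2)


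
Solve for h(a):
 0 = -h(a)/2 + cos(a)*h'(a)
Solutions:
 h(a) = C1*(sin(a) + 1)^(1/4)/(sin(a) - 1)^(1/4)


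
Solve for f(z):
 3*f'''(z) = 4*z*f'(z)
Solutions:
 f(z) = C1 + Integral(C2*airyai(6^(2/3)*z/3) + C3*airybi(6^(2/3)*z/3), z)


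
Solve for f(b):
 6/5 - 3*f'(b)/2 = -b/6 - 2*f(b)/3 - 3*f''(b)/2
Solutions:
 f(b) = -b/4 + (C1*sin(sqrt(7)*b/6) + C2*cos(sqrt(7)*b/6))*exp(b/2) - 189/80


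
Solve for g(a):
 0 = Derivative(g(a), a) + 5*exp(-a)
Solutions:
 g(a) = C1 + 5*exp(-a)


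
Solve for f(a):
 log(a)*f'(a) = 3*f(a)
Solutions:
 f(a) = C1*exp(3*li(a))


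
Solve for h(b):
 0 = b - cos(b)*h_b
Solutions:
 h(b) = C1 + Integral(b/cos(b), b)


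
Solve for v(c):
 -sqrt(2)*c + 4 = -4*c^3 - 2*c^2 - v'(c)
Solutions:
 v(c) = C1 - c^4 - 2*c^3/3 + sqrt(2)*c^2/2 - 4*c


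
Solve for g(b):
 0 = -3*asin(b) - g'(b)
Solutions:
 g(b) = C1 - 3*b*asin(b) - 3*sqrt(1 - b^2)


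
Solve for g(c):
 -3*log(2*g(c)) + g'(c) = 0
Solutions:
 -Integral(1/(log(_y) + log(2)), (_y, g(c)))/3 = C1 - c


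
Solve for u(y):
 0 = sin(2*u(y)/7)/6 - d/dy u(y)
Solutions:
 -y/6 + 7*log(cos(2*u(y)/7) - 1)/4 - 7*log(cos(2*u(y)/7) + 1)/4 = C1


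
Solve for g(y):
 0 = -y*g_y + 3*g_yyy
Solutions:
 g(y) = C1 + Integral(C2*airyai(3^(2/3)*y/3) + C3*airybi(3^(2/3)*y/3), y)


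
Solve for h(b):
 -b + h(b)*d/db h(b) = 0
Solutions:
 h(b) = -sqrt(C1 + b^2)
 h(b) = sqrt(C1 + b^2)


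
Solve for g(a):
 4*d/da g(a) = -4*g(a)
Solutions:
 g(a) = C1*exp(-a)


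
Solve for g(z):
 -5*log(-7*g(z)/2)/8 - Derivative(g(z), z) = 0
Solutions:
 8*Integral(1/(log(-_y) - log(2) + log(7)), (_y, g(z)))/5 = C1 - z


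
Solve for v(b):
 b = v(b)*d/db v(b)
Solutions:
 v(b) = -sqrt(C1 + b^2)
 v(b) = sqrt(C1 + b^2)


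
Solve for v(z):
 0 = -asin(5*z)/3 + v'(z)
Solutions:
 v(z) = C1 + z*asin(5*z)/3 + sqrt(1 - 25*z^2)/15


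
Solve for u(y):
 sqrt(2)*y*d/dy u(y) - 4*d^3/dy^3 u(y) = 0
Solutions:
 u(y) = C1 + Integral(C2*airyai(sqrt(2)*y/2) + C3*airybi(sqrt(2)*y/2), y)


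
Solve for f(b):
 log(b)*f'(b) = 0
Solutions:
 f(b) = C1


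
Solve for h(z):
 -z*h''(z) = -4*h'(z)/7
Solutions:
 h(z) = C1 + C2*z^(11/7)


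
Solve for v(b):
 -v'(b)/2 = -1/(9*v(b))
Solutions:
 v(b) = -sqrt(C1 + 4*b)/3
 v(b) = sqrt(C1 + 4*b)/3


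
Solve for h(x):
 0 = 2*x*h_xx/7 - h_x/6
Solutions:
 h(x) = C1 + C2*x^(19/12)


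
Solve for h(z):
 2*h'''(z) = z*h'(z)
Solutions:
 h(z) = C1 + Integral(C2*airyai(2^(2/3)*z/2) + C3*airybi(2^(2/3)*z/2), z)


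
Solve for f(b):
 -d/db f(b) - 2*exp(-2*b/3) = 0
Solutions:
 f(b) = C1 + 3*exp(-2*b/3)


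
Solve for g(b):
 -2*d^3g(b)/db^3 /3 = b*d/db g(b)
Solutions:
 g(b) = C1 + Integral(C2*airyai(-2^(2/3)*3^(1/3)*b/2) + C3*airybi(-2^(2/3)*3^(1/3)*b/2), b)


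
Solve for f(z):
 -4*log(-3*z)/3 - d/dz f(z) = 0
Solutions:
 f(z) = C1 - 4*z*log(-z)/3 + 4*z*(1 - log(3))/3


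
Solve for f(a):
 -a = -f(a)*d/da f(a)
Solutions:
 f(a) = -sqrt(C1 + a^2)
 f(a) = sqrt(C1 + a^2)


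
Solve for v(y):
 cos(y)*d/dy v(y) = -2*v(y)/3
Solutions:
 v(y) = C1*(sin(y) - 1)^(1/3)/(sin(y) + 1)^(1/3)


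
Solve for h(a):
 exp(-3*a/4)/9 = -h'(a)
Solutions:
 h(a) = C1 + 4*exp(-3*a/4)/27


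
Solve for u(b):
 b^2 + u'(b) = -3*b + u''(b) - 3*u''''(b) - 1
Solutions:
 u(b) = C1 + C2*exp(2^(1/3)*b*(2/(sqrt(77) + 9)^(1/3) + 2^(1/3)*(sqrt(77) + 9)^(1/3))/12)*sin(2^(1/3)*sqrt(3)*b*(-2^(1/3)*(sqrt(77) + 9)^(1/3) + 2/(sqrt(77) + 9)^(1/3))/12) + C3*exp(2^(1/3)*b*(2/(sqrt(77) + 9)^(1/3) + 2^(1/3)*(sqrt(77) + 9)^(1/3))/12)*cos(2^(1/3)*sqrt(3)*b*(-2^(1/3)*(sqrt(77) + 9)^(1/3) + 2/(sqrt(77) + 9)^(1/3))/12) + C4*exp(-2^(1/3)*b*(2/(sqrt(77) + 9)^(1/3) + 2^(1/3)*(sqrt(77) + 9)^(1/3))/6) - b^3/3 - 5*b^2/2 - 6*b


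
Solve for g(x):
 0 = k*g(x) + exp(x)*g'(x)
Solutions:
 g(x) = C1*exp(k*exp(-x))


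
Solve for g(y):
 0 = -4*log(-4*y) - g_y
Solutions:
 g(y) = C1 - 4*y*log(-y) + 4*y*(1 - 2*log(2))


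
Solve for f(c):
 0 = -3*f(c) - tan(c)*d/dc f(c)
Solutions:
 f(c) = C1/sin(c)^3


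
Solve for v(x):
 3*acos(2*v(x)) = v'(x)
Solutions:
 Integral(1/acos(2*_y), (_y, v(x))) = C1 + 3*x


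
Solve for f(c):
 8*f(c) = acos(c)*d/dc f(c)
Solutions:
 f(c) = C1*exp(8*Integral(1/acos(c), c))


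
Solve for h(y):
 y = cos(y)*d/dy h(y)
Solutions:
 h(y) = C1 + Integral(y/cos(y), y)


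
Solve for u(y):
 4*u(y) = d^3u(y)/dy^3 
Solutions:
 u(y) = C3*exp(2^(2/3)*y) + (C1*sin(2^(2/3)*sqrt(3)*y/2) + C2*cos(2^(2/3)*sqrt(3)*y/2))*exp(-2^(2/3)*y/2)


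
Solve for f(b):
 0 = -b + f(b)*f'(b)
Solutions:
 f(b) = -sqrt(C1 + b^2)
 f(b) = sqrt(C1 + b^2)


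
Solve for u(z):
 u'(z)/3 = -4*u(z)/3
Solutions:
 u(z) = C1*exp(-4*z)


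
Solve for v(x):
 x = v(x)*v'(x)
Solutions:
 v(x) = -sqrt(C1 + x^2)
 v(x) = sqrt(C1 + x^2)


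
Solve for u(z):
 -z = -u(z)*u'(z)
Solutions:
 u(z) = -sqrt(C1 + z^2)
 u(z) = sqrt(C1 + z^2)


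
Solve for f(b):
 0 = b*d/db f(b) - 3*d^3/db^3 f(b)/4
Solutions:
 f(b) = C1 + Integral(C2*airyai(6^(2/3)*b/3) + C3*airybi(6^(2/3)*b/3), b)


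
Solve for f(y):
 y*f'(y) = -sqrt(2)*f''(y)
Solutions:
 f(y) = C1 + C2*erf(2^(1/4)*y/2)


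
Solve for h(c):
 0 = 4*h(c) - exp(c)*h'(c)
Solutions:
 h(c) = C1*exp(-4*exp(-c))


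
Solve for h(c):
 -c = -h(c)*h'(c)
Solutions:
 h(c) = -sqrt(C1 + c^2)
 h(c) = sqrt(C1 + c^2)


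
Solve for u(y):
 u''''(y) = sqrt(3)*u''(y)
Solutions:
 u(y) = C1 + C2*y + C3*exp(-3^(1/4)*y) + C4*exp(3^(1/4)*y)


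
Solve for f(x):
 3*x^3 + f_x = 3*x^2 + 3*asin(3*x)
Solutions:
 f(x) = C1 - 3*x^4/4 + x^3 + 3*x*asin(3*x) + sqrt(1 - 9*x^2)


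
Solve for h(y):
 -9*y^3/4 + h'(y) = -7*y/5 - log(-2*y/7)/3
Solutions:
 h(y) = C1 + 9*y^4/16 - 7*y^2/10 - y*log(-y)/3 + y*(-log(2) + 1 + log(7))/3


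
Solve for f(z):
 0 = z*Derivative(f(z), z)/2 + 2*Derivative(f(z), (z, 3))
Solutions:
 f(z) = C1 + Integral(C2*airyai(-2^(1/3)*z/2) + C3*airybi(-2^(1/3)*z/2), z)


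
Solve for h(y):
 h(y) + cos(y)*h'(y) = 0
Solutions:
 h(y) = C1*sqrt(sin(y) - 1)/sqrt(sin(y) + 1)


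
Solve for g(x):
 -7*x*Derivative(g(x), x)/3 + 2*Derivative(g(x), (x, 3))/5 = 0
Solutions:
 g(x) = C1 + Integral(C2*airyai(35^(1/3)*6^(2/3)*x/6) + C3*airybi(35^(1/3)*6^(2/3)*x/6), x)


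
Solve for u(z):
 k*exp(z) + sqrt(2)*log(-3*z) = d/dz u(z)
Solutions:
 u(z) = C1 + k*exp(z) + sqrt(2)*z*log(-z) + sqrt(2)*z*(-1 + log(3))


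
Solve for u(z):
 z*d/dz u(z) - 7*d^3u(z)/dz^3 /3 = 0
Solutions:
 u(z) = C1 + Integral(C2*airyai(3^(1/3)*7^(2/3)*z/7) + C3*airybi(3^(1/3)*7^(2/3)*z/7), z)


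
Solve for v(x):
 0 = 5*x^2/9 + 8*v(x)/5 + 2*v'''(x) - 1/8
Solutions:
 v(x) = C3*exp(-10^(2/3)*x/5) - 25*x^2/72 + (C1*sin(10^(2/3)*sqrt(3)*x/10) + C2*cos(10^(2/3)*sqrt(3)*x/10))*exp(10^(2/3)*x/10) + 5/64


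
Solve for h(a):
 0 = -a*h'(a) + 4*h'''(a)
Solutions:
 h(a) = C1 + Integral(C2*airyai(2^(1/3)*a/2) + C3*airybi(2^(1/3)*a/2), a)


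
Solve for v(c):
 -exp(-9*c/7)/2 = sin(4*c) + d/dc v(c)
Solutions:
 v(c) = C1 + cos(4*c)/4 + 7*exp(-9*c/7)/18


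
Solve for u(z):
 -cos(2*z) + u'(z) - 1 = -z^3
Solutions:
 u(z) = C1 - z^4/4 + z + sin(2*z)/2


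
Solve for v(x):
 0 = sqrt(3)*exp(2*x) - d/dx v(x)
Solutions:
 v(x) = C1 + sqrt(3)*exp(2*x)/2


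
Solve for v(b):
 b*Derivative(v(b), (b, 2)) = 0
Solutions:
 v(b) = C1 + C2*b


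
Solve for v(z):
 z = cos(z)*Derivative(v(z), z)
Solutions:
 v(z) = C1 + Integral(z/cos(z), z)


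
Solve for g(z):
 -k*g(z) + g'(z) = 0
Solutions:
 g(z) = C1*exp(k*z)


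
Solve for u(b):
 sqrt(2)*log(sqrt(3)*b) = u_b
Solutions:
 u(b) = C1 + sqrt(2)*b*log(b) - sqrt(2)*b + sqrt(2)*b*log(3)/2


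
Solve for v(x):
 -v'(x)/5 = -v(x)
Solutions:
 v(x) = C1*exp(5*x)


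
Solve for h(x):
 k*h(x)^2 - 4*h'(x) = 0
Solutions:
 h(x) = -4/(C1 + k*x)


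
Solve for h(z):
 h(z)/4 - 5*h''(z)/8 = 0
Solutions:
 h(z) = C1*exp(-sqrt(10)*z/5) + C2*exp(sqrt(10)*z/5)


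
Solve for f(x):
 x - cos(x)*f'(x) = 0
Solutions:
 f(x) = C1 + Integral(x/cos(x), x)


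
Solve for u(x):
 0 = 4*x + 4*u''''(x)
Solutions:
 u(x) = C1 + C2*x + C3*x^2 + C4*x^3 - x^5/120


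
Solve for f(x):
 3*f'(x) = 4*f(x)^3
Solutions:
 f(x) = -sqrt(6)*sqrt(-1/(C1 + 4*x))/2
 f(x) = sqrt(6)*sqrt(-1/(C1 + 4*x))/2


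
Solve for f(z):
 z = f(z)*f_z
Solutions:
 f(z) = -sqrt(C1 + z^2)
 f(z) = sqrt(C1 + z^2)


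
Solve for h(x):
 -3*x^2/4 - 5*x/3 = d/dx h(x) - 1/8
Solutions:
 h(x) = C1 - x^3/4 - 5*x^2/6 + x/8


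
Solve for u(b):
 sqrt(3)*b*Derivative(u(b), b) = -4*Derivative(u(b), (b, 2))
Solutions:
 u(b) = C1 + C2*erf(sqrt(2)*3^(1/4)*b/4)


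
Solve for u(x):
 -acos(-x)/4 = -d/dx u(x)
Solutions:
 u(x) = C1 + x*acos(-x)/4 + sqrt(1 - x^2)/4


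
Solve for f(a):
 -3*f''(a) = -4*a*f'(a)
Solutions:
 f(a) = C1 + C2*erfi(sqrt(6)*a/3)


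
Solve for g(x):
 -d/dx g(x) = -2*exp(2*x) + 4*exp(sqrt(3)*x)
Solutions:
 g(x) = C1 + exp(2*x) - 4*sqrt(3)*exp(sqrt(3)*x)/3


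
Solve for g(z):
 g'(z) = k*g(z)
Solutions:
 g(z) = C1*exp(k*z)


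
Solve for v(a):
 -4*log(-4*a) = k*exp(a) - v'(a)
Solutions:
 v(a) = C1 + 4*a*log(-a) + 4*a*(-1 + 2*log(2)) + k*exp(a)


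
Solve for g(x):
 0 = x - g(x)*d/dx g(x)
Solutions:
 g(x) = -sqrt(C1 + x^2)
 g(x) = sqrt(C1 + x^2)


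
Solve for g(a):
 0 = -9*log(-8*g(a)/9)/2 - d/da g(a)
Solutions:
 2*Integral(1/(log(-_y) - 2*log(3) + 3*log(2)), (_y, g(a)))/9 = C1 - a


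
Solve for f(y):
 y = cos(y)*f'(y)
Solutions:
 f(y) = C1 + Integral(y/cos(y), y)


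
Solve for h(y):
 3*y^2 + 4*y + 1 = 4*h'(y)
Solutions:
 h(y) = C1 + y^3/4 + y^2/2 + y/4


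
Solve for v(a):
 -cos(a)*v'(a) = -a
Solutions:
 v(a) = C1 + Integral(a/cos(a), a)


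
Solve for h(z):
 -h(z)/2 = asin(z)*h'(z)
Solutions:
 h(z) = C1*exp(-Integral(1/asin(z), z)/2)


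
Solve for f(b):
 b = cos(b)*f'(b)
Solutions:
 f(b) = C1 + Integral(b/cos(b), b)


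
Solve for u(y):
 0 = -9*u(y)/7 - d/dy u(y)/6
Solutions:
 u(y) = C1*exp(-54*y/7)


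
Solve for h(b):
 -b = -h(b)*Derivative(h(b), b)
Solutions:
 h(b) = -sqrt(C1 + b^2)
 h(b) = sqrt(C1 + b^2)


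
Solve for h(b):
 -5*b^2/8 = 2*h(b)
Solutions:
 h(b) = -5*b^2/16


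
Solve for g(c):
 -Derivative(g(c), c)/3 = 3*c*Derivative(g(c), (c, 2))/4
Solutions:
 g(c) = C1 + C2*c^(5/9)


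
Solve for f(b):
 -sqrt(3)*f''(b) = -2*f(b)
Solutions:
 f(b) = C1*exp(-sqrt(2)*3^(3/4)*b/3) + C2*exp(sqrt(2)*3^(3/4)*b/3)


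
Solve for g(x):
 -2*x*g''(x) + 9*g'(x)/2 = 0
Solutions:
 g(x) = C1 + C2*x^(13/4)


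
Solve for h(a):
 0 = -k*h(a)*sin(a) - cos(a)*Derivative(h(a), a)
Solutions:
 h(a) = C1*exp(k*log(cos(a)))


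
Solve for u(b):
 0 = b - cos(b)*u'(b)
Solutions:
 u(b) = C1 + Integral(b/cos(b), b)


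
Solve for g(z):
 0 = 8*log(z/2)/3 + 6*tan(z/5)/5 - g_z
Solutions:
 g(z) = C1 + 8*z*log(z)/3 - 8*z/3 - 8*z*log(2)/3 - 6*log(cos(z/5))


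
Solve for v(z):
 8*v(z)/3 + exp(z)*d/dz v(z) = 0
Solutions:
 v(z) = C1*exp(8*exp(-z)/3)


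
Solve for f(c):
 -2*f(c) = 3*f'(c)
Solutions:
 f(c) = C1*exp(-2*c/3)


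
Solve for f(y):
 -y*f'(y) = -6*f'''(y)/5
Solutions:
 f(y) = C1 + Integral(C2*airyai(5^(1/3)*6^(2/3)*y/6) + C3*airybi(5^(1/3)*6^(2/3)*y/6), y)


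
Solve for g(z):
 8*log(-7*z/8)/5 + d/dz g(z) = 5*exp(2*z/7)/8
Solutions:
 g(z) = C1 - 8*z*log(-z)/5 + 8*z*(-log(7) + 1 + 3*log(2))/5 + 35*exp(2*z/7)/16


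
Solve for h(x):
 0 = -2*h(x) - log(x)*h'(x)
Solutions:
 h(x) = C1*exp(-2*li(x))


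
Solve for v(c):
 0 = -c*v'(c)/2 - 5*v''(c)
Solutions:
 v(c) = C1 + C2*erf(sqrt(5)*c/10)


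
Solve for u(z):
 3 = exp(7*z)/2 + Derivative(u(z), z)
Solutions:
 u(z) = C1 + 3*z - exp(7*z)/14


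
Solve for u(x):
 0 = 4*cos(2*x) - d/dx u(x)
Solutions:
 u(x) = C1 + 2*sin(2*x)


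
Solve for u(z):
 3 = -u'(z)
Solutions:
 u(z) = C1 - 3*z


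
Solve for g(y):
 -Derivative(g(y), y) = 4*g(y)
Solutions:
 g(y) = C1*exp(-4*y)


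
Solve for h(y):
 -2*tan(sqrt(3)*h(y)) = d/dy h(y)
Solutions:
 h(y) = sqrt(3)*(pi - asin(C1*exp(-2*sqrt(3)*y)))/3
 h(y) = sqrt(3)*asin(C1*exp(-2*sqrt(3)*y))/3


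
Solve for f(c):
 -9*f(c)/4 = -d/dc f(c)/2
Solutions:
 f(c) = C1*exp(9*c/2)


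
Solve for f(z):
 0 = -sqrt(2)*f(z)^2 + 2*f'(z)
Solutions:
 f(z) = -2/(C1 + sqrt(2)*z)


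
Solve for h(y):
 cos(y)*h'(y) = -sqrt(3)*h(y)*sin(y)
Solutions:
 h(y) = C1*cos(y)^(sqrt(3))


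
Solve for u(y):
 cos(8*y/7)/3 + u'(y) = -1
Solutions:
 u(y) = C1 - y - 7*sin(8*y/7)/24


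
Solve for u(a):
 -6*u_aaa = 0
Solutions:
 u(a) = C1 + C2*a + C3*a^2


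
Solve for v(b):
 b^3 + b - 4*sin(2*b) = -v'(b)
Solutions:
 v(b) = C1 - b^4/4 - b^2/2 - 2*cos(2*b)


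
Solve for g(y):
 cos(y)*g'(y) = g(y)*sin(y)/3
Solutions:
 g(y) = C1/cos(y)^(1/3)


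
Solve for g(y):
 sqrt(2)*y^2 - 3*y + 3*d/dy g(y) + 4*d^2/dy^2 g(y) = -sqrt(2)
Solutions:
 g(y) = C1 + C2*exp(-3*y/4) - sqrt(2)*y^3/9 + y^2/2 + 4*sqrt(2)*y^2/9 - 41*sqrt(2)*y/27 - 4*y/3


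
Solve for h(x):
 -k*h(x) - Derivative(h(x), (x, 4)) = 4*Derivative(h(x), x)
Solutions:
 h(x) = C1*exp(x*Piecewise((-sqrt(2)*sqrt(-(-2)^(1/3))/2 + sqrt(2*(-2)^(1/3) + 4*sqrt(2)/sqrt(-(-2)^(1/3)))/2, Eq(k, 0)), (-sqrt(2*k/(3*(sqrt(1 - k^3/27) + 1)^(1/3)) + 2*(sqrt(1 - k^3/27) + 1)^(1/3))/2 + sqrt(-2*k/(3*(sqrt(1 - k^3/27) + 1)^(1/3)) - 2*(sqrt(1 - k^3/27) + 1)^(1/3) + 8/sqrt(2*k/(3*(sqrt(1 - k^3/27) + 1)^(1/3)) + 2*(sqrt(1 - k^3/27) + 1)^(1/3)))/2, True))) + C2*exp(x*Piecewise((sqrt(2)*sqrt(-(-2)^(1/3))/2 - sqrt(-4*sqrt(2)/sqrt(-(-2)^(1/3)) + 2*(-2)^(1/3))/2, Eq(k, 0)), (sqrt(2*k/(3*(sqrt(1 - k^3/27) + 1)^(1/3)) + 2*(sqrt(1 - k^3/27) + 1)^(1/3))/2 - sqrt(-2*k/(3*(sqrt(1 - k^3/27) + 1)^(1/3)) - 2*(sqrt(1 - k^3/27) + 1)^(1/3) - 8/sqrt(2*k/(3*(sqrt(1 - k^3/27) + 1)^(1/3)) + 2*(sqrt(1 - k^3/27) + 1)^(1/3)))/2, True))) + C3*exp(x*Piecewise((-sqrt(2*(-2)^(1/3) + 4*sqrt(2)/sqrt(-(-2)^(1/3)))/2 - sqrt(2)*sqrt(-(-2)^(1/3))/2, Eq(k, 0)), (-sqrt(2*k/(3*(sqrt(1 - k^3/27) + 1)^(1/3)) + 2*(sqrt(1 - k^3/27) + 1)^(1/3))/2 - sqrt(-2*k/(3*(sqrt(1 - k^3/27) + 1)^(1/3)) - 2*(sqrt(1 - k^3/27) + 1)^(1/3) + 8/sqrt(2*k/(3*(sqrt(1 - k^3/27) + 1)^(1/3)) + 2*(sqrt(1 - k^3/27) + 1)^(1/3)))/2, True))) + C4*exp(x*Piecewise((sqrt(-4*sqrt(2)/sqrt(-(-2)^(1/3)) + 2*(-2)^(1/3))/2 + sqrt(2)*sqrt(-(-2)^(1/3))/2, Eq(k, 0)), (sqrt(2*k/(3*(sqrt(1 - k^3/27) + 1)^(1/3)) + 2*(sqrt(1 - k^3/27) + 1)^(1/3))/2 + sqrt(-2*k/(3*(sqrt(1 - k^3/27) + 1)^(1/3)) - 2*(sqrt(1 - k^3/27) + 1)^(1/3) - 8/sqrt(2*k/(3*(sqrt(1 - k^3/27) + 1)^(1/3)) + 2*(sqrt(1 - k^3/27) + 1)^(1/3)))/2, True)))


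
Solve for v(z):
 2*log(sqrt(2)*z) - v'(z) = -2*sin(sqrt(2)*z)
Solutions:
 v(z) = C1 + 2*z*log(z) - 2*z + z*log(2) - sqrt(2)*cos(sqrt(2)*z)


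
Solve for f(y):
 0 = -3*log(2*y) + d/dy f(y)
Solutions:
 f(y) = C1 + 3*y*log(y) - 3*y + y*log(8)


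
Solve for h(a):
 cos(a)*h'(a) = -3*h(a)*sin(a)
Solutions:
 h(a) = C1*cos(a)^3


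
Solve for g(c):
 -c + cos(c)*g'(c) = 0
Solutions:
 g(c) = C1 + Integral(c/cos(c), c)


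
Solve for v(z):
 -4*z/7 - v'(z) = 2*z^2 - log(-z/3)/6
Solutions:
 v(z) = C1 - 2*z^3/3 - 2*z^2/7 + z*log(-z)/6 + z*(-log(3) - 1)/6


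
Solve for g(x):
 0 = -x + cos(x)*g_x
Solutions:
 g(x) = C1 + Integral(x/cos(x), x)


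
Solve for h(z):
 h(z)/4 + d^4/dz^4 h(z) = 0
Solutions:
 h(z) = (C1*sin(z/2) + C2*cos(z/2))*exp(-z/2) + (C3*sin(z/2) + C4*cos(z/2))*exp(z/2)


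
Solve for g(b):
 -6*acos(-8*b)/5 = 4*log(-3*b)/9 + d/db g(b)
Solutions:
 g(b) = C1 - 4*b*log(-b)/9 - 6*b*acos(-8*b)/5 - 4*b*log(3)/9 + 4*b/9 - 3*sqrt(1 - 64*b^2)/20


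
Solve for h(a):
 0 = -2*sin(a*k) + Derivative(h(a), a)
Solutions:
 h(a) = C1 - 2*cos(a*k)/k


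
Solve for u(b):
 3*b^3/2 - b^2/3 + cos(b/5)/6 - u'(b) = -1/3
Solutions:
 u(b) = C1 + 3*b^4/8 - b^3/9 + b/3 + 5*sin(b/5)/6


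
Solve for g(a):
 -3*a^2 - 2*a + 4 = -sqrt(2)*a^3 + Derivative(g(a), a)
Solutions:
 g(a) = C1 + sqrt(2)*a^4/4 - a^3 - a^2 + 4*a


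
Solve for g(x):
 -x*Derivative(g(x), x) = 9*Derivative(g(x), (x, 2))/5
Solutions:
 g(x) = C1 + C2*erf(sqrt(10)*x/6)


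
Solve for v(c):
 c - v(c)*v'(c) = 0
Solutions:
 v(c) = -sqrt(C1 + c^2)
 v(c) = sqrt(C1 + c^2)


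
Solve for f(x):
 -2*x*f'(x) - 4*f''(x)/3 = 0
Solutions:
 f(x) = C1 + C2*erf(sqrt(3)*x/2)


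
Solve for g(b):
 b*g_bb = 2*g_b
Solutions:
 g(b) = C1 + C2*b^3


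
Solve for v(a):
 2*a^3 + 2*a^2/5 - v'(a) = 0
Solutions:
 v(a) = C1 + a^4/2 + 2*a^3/15


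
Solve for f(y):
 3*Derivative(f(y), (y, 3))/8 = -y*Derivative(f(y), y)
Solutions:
 f(y) = C1 + Integral(C2*airyai(-2*3^(2/3)*y/3) + C3*airybi(-2*3^(2/3)*y/3), y)


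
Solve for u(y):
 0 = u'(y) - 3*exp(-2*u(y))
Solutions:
 u(y) = log(-sqrt(C1 + 6*y))
 u(y) = log(C1 + 6*y)/2


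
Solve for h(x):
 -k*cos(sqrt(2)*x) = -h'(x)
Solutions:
 h(x) = C1 + sqrt(2)*k*sin(sqrt(2)*x)/2


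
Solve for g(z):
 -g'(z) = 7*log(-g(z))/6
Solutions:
 -li(-g(z)) = C1 - 7*z/6


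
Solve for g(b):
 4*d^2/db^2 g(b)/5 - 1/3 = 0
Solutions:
 g(b) = C1 + C2*b + 5*b^2/24


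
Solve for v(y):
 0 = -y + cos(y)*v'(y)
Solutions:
 v(y) = C1 + Integral(y/cos(y), y)


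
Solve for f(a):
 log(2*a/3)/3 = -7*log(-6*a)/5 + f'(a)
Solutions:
 f(a) = C1 + 26*a*log(a)/15 + a*(-26/15 + log(6144)/15 + log(6) + 7*I*pi/5)


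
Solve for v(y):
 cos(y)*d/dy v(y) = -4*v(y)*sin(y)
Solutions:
 v(y) = C1*cos(y)^4


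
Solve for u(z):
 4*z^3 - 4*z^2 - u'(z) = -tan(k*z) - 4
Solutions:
 u(z) = C1 + z^4 - 4*z^3/3 + 4*z + Piecewise((-log(cos(k*z))/k, Ne(k, 0)), (0, True))


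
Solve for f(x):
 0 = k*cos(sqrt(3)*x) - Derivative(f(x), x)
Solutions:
 f(x) = C1 + sqrt(3)*k*sin(sqrt(3)*x)/3


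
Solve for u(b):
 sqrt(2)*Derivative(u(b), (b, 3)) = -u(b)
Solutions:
 u(b) = C3*exp(-2^(5/6)*b/2) + (C1*sin(2^(5/6)*sqrt(3)*b/4) + C2*cos(2^(5/6)*sqrt(3)*b/4))*exp(2^(5/6)*b/4)


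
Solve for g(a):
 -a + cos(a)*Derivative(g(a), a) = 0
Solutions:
 g(a) = C1 + Integral(a/cos(a), a)


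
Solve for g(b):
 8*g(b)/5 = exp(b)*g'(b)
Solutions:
 g(b) = C1*exp(-8*exp(-b)/5)


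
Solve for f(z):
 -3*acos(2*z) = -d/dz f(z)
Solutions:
 f(z) = C1 + 3*z*acos(2*z) - 3*sqrt(1 - 4*z^2)/2


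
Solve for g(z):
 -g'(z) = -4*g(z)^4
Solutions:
 g(z) = (-1/(C1 + 12*z))^(1/3)
 g(z) = (-1/(C1 + 4*z))^(1/3)*(-3^(2/3) - 3*3^(1/6)*I)/6
 g(z) = (-1/(C1 + 4*z))^(1/3)*(-3^(2/3) + 3*3^(1/6)*I)/6


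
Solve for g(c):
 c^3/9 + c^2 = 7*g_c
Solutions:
 g(c) = C1 + c^4/252 + c^3/21


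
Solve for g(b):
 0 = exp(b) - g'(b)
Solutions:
 g(b) = C1 + exp(b)


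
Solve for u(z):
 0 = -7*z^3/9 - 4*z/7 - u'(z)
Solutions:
 u(z) = C1 - 7*z^4/36 - 2*z^2/7


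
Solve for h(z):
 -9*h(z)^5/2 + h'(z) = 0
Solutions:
 h(z) = -(-1/(C1 + 18*z))^(1/4)
 h(z) = (-1/(C1 + 18*z))^(1/4)
 h(z) = -I*(-1/(C1 + 18*z))^(1/4)
 h(z) = I*(-1/(C1 + 18*z))^(1/4)


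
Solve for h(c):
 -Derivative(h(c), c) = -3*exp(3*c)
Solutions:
 h(c) = C1 + exp(3*c)


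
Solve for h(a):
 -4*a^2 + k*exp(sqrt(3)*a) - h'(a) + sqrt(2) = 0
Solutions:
 h(a) = C1 - 4*a^3/3 + sqrt(2)*a + sqrt(3)*k*exp(sqrt(3)*a)/3


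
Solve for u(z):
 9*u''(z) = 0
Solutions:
 u(z) = C1 + C2*z


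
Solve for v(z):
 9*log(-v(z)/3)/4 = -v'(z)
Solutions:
 4*Integral(1/(log(-_y) - log(3)), (_y, v(z)))/9 = C1 - z


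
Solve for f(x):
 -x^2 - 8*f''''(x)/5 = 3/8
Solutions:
 f(x) = C1 + C2*x + C3*x^2 + C4*x^3 - x^6/576 - 5*x^4/512


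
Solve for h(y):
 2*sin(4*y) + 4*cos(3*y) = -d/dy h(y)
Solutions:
 h(y) = C1 - 4*sin(3*y)/3 + cos(4*y)/2


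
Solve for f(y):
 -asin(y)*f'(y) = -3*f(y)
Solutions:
 f(y) = C1*exp(3*Integral(1/asin(y), y))


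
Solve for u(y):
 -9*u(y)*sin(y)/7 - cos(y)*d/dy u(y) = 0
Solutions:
 u(y) = C1*cos(y)^(9/7)


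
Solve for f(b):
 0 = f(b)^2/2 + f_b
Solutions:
 f(b) = 2/(C1 + b)


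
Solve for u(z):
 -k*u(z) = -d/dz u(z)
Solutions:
 u(z) = C1*exp(k*z)


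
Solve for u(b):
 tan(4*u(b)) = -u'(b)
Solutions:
 u(b) = -asin(C1*exp(-4*b))/4 + pi/4
 u(b) = asin(C1*exp(-4*b))/4


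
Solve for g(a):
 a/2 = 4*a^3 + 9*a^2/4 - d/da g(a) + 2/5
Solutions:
 g(a) = C1 + a^4 + 3*a^3/4 - a^2/4 + 2*a/5


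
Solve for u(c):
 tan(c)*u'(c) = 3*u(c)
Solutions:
 u(c) = C1*sin(c)^3


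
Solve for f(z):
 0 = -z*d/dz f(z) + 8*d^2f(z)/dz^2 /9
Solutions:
 f(z) = C1 + C2*erfi(3*z/4)


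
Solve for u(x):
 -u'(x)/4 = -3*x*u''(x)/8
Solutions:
 u(x) = C1 + C2*x^(5/3)


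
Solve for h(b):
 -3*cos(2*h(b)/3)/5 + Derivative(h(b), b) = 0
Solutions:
 -3*b/5 - 3*log(sin(2*h(b)/3) - 1)/4 + 3*log(sin(2*h(b)/3) + 1)/4 = C1


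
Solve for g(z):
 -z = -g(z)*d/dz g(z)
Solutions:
 g(z) = -sqrt(C1 + z^2)
 g(z) = sqrt(C1 + z^2)


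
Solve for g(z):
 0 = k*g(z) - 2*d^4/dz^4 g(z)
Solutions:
 g(z) = C1*exp(-2^(3/4)*k^(1/4)*z/2) + C2*exp(2^(3/4)*k^(1/4)*z/2) + C3*exp(-2^(3/4)*I*k^(1/4)*z/2) + C4*exp(2^(3/4)*I*k^(1/4)*z/2)


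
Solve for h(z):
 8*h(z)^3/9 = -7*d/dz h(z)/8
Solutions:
 h(z) = -3*sqrt(14)*sqrt(-1/(C1 - 64*z))/2
 h(z) = 3*sqrt(14)*sqrt(-1/(C1 - 64*z))/2


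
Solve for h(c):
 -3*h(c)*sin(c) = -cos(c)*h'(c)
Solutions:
 h(c) = C1/cos(c)^3


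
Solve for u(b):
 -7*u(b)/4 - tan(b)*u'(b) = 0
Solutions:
 u(b) = C1/sin(b)^(7/4)


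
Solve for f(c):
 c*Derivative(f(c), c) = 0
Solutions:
 f(c) = C1


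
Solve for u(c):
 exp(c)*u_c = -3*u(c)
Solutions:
 u(c) = C1*exp(3*exp(-c))


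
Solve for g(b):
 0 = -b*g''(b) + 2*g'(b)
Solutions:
 g(b) = C1 + C2*b^3


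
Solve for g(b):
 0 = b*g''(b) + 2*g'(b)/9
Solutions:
 g(b) = C1 + C2*b^(7/9)


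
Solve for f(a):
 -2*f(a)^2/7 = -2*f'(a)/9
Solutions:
 f(a) = -7/(C1 + 9*a)


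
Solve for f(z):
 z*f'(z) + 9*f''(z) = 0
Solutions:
 f(z) = C1 + C2*erf(sqrt(2)*z/6)


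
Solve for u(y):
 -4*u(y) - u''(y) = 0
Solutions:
 u(y) = C1*sin(2*y) + C2*cos(2*y)


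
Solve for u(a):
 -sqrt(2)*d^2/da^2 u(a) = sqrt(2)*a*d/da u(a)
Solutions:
 u(a) = C1 + C2*erf(sqrt(2)*a/2)


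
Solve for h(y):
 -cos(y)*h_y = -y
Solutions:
 h(y) = C1 + Integral(y/cos(y), y)


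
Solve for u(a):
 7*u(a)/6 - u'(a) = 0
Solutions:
 u(a) = C1*exp(7*a/6)


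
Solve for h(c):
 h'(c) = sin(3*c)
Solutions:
 h(c) = C1 - cos(3*c)/3


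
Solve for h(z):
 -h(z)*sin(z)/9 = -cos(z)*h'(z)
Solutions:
 h(z) = C1/cos(z)^(1/9)


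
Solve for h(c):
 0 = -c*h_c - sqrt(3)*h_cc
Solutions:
 h(c) = C1 + C2*erf(sqrt(2)*3^(3/4)*c/6)


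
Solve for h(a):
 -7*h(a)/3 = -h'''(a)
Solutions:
 h(a) = C3*exp(3^(2/3)*7^(1/3)*a/3) + (C1*sin(3^(1/6)*7^(1/3)*a/2) + C2*cos(3^(1/6)*7^(1/3)*a/2))*exp(-3^(2/3)*7^(1/3)*a/6)


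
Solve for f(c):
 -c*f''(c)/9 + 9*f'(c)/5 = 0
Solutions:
 f(c) = C1 + C2*c^(86/5)


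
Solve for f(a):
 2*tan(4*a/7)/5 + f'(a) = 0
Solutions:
 f(a) = C1 + 7*log(cos(4*a/7))/10


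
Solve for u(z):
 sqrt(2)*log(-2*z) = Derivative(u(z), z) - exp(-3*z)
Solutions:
 u(z) = C1 + sqrt(2)*z*log(-z) + sqrt(2)*z*(-1 + log(2)) - exp(-3*z)/3


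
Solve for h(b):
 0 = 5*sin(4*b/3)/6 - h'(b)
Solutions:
 h(b) = C1 - 5*cos(4*b/3)/8


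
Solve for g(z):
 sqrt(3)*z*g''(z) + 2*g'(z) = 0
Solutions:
 g(z) = C1 + C2*z^(1 - 2*sqrt(3)/3)


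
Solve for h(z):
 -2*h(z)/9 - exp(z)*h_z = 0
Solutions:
 h(z) = C1*exp(2*exp(-z)/9)


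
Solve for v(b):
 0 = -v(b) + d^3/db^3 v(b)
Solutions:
 v(b) = C3*exp(b) + (C1*sin(sqrt(3)*b/2) + C2*cos(sqrt(3)*b/2))*exp(-b/2)


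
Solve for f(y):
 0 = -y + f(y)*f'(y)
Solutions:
 f(y) = -sqrt(C1 + y^2)
 f(y) = sqrt(C1 + y^2)


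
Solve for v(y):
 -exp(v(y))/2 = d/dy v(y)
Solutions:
 v(y) = log(1/(C1 + y)) + log(2)


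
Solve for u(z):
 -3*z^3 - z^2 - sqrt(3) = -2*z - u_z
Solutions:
 u(z) = C1 + 3*z^4/4 + z^3/3 - z^2 + sqrt(3)*z


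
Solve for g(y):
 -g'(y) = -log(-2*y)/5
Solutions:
 g(y) = C1 + y*log(-y)/5 + y*(-1 + log(2))/5


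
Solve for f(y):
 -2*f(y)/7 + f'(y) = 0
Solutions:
 f(y) = C1*exp(2*y/7)


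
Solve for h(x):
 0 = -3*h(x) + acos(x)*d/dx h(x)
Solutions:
 h(x) = C1*exp(3*Integral(1/acos(x), x))
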